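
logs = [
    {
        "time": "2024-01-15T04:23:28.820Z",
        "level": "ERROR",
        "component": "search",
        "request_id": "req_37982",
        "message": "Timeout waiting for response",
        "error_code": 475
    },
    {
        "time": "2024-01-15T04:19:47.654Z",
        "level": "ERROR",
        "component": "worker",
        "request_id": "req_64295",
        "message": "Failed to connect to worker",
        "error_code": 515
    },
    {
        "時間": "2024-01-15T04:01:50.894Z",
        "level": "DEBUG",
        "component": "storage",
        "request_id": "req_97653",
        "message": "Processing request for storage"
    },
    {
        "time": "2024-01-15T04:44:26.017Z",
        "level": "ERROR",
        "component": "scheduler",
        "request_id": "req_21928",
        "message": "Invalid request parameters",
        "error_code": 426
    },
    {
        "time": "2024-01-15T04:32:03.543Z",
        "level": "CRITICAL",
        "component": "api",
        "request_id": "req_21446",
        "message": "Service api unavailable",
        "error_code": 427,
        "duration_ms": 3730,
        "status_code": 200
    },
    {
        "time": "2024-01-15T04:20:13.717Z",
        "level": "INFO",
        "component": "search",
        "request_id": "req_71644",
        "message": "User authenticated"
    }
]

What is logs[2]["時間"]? "2024-01-15T04:01:50.894Z"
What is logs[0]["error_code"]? 475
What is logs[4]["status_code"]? 200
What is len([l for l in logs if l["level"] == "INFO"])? 1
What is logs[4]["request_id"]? "req_21446"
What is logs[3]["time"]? "2024-01-15T04:44:26.017Z"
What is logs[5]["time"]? "2024-01-15T04:20:13.717Z"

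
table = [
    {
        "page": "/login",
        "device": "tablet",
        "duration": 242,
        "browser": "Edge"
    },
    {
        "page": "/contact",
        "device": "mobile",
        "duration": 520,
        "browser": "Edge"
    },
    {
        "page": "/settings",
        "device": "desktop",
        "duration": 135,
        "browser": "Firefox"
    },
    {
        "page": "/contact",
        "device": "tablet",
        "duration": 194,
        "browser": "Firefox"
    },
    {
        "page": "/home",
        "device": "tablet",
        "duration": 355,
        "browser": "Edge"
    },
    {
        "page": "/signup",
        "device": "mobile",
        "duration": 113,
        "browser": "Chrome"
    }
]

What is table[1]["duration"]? 520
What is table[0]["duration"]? 242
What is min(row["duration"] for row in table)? 113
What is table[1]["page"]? "/contact"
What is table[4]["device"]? "tablet"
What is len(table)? 6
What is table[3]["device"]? "tablet"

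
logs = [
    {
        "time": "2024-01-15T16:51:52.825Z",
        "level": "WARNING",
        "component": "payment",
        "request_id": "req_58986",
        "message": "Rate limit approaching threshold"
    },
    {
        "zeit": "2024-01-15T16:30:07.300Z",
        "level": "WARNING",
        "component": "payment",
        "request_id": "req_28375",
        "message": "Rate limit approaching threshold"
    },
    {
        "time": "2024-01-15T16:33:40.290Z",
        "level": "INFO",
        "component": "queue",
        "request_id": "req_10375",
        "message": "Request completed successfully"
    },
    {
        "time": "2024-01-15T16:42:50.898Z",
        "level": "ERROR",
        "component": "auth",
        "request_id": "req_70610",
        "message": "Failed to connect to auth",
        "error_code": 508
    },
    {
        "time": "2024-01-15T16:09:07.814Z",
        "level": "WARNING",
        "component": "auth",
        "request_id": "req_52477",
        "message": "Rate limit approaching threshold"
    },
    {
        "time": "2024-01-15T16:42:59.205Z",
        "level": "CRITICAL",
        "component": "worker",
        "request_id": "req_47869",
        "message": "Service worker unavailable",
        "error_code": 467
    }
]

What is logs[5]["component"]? "worker"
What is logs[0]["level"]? "WARNING"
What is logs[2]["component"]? "queue"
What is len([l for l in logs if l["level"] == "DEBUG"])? 0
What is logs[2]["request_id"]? "req_10375"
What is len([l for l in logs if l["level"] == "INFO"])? 1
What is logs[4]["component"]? "auth"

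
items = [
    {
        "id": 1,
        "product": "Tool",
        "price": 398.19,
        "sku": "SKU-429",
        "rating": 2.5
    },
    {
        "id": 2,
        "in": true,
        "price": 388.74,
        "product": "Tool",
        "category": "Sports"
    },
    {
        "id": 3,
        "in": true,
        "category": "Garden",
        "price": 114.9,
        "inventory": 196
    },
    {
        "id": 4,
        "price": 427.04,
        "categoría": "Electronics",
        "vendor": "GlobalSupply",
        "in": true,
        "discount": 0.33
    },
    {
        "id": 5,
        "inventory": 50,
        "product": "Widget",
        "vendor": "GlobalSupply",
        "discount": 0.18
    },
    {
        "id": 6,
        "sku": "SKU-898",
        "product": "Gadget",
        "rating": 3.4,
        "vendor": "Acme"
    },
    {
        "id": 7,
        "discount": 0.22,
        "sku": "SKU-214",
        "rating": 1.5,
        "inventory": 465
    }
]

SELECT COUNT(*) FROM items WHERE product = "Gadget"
1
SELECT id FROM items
[1, 2, 3, 4, 5, 6, 7]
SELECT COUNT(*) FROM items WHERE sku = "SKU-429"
1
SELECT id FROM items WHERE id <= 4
[1, 2, 3, 4]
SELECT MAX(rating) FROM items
3.4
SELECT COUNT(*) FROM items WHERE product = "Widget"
1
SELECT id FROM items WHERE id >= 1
[1, 2, 3, 4, 5, 6, 7]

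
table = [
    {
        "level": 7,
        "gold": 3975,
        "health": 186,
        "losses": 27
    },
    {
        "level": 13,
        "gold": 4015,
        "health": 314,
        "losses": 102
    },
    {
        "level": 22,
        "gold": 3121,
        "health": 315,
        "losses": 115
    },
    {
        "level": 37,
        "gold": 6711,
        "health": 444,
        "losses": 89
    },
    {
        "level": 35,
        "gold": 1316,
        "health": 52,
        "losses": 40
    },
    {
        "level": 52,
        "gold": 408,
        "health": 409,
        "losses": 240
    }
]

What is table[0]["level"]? 7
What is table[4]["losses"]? 40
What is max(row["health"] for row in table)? 444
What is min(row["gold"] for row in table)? 408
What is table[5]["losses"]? 240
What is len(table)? 6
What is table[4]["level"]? 35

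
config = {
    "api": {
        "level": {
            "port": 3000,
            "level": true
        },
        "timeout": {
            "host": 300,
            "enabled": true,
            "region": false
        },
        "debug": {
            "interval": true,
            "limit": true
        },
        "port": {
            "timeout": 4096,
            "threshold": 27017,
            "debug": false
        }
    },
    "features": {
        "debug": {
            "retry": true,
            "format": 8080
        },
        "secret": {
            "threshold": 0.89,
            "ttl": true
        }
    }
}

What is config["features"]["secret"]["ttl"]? True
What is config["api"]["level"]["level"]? True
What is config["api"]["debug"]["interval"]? True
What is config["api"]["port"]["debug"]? False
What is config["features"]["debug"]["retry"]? True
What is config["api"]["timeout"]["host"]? 300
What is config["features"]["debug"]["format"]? 8080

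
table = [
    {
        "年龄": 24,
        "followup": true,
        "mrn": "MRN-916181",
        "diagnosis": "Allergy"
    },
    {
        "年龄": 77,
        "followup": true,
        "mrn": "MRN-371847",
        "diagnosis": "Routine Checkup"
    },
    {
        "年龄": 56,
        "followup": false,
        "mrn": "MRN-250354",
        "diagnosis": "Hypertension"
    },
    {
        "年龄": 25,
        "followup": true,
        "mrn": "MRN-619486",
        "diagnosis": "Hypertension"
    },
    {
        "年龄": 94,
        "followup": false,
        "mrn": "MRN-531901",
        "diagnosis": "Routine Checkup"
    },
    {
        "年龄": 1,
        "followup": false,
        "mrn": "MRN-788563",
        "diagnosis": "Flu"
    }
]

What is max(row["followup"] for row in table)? True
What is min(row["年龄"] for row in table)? 1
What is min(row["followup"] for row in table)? False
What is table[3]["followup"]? True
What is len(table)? 6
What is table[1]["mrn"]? "MRN-371847"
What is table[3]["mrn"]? "MRN-619486"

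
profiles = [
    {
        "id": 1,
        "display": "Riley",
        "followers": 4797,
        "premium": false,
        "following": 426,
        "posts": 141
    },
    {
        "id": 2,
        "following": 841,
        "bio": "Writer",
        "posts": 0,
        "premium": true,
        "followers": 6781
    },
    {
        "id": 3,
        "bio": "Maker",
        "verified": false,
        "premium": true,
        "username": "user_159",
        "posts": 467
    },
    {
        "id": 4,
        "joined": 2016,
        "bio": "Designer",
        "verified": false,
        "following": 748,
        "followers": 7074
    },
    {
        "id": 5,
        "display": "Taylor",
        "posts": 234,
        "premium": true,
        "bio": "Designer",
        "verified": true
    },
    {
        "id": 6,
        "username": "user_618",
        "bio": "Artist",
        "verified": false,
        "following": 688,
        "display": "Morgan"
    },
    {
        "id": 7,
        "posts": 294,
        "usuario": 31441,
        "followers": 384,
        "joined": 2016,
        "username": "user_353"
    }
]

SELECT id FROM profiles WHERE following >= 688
[2, 4, 6]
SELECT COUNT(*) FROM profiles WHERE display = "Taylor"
1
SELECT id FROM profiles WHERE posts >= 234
[3, 5, 7]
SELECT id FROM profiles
[1, 2, 3, 4, 5, 6, 7]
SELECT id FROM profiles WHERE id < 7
[1, 2, 3, 4, 5, 6]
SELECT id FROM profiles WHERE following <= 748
[1, 4, 6]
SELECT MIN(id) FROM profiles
1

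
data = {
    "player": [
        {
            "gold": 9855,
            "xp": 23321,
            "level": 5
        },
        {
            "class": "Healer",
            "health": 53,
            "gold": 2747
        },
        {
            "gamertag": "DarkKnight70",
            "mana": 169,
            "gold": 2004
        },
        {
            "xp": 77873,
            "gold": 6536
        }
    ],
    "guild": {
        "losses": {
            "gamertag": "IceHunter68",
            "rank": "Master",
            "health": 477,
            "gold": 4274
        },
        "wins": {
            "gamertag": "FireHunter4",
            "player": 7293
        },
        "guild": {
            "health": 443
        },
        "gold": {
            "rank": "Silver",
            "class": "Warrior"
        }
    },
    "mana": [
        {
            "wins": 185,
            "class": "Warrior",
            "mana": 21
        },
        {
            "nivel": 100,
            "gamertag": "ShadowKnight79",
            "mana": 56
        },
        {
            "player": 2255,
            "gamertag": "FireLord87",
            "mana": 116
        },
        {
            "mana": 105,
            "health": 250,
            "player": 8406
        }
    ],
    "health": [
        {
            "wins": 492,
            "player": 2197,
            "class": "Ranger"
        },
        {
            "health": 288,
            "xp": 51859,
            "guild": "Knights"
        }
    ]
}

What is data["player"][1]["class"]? "Healer"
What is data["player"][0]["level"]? 5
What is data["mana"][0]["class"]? "Warrior"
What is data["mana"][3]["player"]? 8406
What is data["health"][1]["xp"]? 51859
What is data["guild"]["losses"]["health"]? 477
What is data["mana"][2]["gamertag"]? "FireLord87"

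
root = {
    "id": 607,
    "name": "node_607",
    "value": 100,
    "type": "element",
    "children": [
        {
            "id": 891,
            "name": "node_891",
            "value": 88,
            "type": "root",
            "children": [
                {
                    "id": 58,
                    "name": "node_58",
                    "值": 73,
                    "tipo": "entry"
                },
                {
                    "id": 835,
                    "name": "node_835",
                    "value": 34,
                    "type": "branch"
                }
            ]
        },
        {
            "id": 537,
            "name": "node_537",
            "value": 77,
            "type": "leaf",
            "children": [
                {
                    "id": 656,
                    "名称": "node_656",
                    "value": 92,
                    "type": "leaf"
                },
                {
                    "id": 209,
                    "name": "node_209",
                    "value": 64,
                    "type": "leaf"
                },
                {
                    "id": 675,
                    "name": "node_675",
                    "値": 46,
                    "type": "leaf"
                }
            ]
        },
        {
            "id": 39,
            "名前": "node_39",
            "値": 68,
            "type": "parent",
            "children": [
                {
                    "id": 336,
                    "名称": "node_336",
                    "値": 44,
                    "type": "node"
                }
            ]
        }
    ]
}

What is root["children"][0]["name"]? "node_891"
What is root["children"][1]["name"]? "node_537"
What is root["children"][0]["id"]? 891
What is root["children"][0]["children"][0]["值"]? 73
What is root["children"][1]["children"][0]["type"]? "leaf"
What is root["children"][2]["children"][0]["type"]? "node"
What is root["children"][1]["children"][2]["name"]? "node_675"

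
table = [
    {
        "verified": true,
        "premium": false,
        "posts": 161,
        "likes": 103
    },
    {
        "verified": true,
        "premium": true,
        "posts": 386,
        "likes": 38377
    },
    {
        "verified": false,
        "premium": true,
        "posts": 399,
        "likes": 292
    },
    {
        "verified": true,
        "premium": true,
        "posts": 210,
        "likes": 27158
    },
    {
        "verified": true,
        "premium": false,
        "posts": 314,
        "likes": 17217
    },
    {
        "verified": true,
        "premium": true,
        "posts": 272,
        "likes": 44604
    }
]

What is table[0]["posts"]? 161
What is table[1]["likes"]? 38377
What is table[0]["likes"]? 103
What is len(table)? 6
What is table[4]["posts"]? 314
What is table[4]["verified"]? True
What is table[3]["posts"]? 210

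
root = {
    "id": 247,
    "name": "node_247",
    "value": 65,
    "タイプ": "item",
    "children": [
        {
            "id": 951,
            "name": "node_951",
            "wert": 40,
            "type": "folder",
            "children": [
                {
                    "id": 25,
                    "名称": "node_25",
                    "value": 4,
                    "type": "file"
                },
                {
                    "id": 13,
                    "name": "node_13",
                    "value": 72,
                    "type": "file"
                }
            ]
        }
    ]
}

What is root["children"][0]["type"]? "folder"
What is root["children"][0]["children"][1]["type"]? "file"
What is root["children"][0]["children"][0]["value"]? 4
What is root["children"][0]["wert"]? 40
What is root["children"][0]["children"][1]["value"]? 72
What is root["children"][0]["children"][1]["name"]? "node_13"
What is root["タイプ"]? "item"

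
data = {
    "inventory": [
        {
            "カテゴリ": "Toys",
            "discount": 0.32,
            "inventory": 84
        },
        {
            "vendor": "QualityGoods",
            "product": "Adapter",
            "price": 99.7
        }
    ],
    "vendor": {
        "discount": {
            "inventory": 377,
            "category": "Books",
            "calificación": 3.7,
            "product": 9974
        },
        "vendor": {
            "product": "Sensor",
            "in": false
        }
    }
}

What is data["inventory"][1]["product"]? "Adapter"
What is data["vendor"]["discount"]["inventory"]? 377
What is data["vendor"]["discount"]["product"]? 9974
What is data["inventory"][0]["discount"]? 0.32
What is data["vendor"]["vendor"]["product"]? "Sensor"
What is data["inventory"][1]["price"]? 99.7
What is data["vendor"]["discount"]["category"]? "Books"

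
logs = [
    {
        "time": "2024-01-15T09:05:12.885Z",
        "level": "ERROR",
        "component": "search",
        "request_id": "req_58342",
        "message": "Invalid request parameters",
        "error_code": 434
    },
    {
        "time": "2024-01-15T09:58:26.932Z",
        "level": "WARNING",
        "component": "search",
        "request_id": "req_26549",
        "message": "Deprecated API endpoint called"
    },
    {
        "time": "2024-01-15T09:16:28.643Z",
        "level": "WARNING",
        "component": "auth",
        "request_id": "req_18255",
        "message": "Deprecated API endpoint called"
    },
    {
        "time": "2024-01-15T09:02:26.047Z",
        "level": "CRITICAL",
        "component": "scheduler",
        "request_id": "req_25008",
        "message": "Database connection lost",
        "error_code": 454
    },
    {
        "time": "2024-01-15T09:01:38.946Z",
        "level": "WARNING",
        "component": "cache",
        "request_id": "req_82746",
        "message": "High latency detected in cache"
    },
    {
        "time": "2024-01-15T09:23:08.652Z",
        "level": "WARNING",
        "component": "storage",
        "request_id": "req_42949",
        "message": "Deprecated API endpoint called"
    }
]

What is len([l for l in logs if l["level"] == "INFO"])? 0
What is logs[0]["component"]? "search"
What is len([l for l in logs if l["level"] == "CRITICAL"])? 1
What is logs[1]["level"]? "WARNING"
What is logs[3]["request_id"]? "req_25008"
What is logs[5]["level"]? "WARNING"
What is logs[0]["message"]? "Invalid request parameters"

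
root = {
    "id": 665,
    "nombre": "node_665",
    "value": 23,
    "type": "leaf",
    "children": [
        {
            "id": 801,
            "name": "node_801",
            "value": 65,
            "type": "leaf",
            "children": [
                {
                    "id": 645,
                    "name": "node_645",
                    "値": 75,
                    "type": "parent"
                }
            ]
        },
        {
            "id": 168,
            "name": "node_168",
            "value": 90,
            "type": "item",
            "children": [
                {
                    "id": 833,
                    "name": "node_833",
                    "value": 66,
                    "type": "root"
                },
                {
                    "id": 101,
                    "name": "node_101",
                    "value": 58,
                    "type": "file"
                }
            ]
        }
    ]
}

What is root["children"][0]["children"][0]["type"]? "parent"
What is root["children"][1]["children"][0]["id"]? 833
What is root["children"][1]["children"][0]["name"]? "node_833"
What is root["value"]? 23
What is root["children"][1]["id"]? 168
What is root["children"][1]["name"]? "node_168"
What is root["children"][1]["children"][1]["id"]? 101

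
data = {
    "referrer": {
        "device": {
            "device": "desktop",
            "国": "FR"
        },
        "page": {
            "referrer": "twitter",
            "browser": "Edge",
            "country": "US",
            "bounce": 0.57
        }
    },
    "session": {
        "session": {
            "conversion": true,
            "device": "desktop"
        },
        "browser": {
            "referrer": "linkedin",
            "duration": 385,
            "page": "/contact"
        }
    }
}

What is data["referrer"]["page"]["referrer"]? "twitter"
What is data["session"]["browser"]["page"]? "/contact"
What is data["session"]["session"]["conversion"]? True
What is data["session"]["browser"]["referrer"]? "linkedin"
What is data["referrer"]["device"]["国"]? "FR"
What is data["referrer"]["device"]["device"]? "desktop"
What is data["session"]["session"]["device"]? "desktop"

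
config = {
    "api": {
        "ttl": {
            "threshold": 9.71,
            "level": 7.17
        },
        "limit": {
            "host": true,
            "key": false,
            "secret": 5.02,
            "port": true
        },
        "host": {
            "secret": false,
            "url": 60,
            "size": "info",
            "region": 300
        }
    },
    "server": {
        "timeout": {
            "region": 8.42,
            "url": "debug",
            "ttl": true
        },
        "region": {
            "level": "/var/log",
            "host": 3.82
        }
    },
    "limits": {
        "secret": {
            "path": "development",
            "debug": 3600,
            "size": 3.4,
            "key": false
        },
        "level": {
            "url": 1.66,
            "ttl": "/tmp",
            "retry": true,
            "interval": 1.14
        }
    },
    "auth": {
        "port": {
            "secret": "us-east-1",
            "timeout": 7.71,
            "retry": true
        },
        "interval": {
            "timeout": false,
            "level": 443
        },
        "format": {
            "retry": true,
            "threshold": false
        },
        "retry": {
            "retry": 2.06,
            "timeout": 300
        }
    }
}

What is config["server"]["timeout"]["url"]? "debug"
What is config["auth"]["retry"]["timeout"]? 300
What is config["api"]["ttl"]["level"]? 7.17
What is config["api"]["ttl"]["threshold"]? 9.71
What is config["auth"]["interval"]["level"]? 443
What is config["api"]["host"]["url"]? 60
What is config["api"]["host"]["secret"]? False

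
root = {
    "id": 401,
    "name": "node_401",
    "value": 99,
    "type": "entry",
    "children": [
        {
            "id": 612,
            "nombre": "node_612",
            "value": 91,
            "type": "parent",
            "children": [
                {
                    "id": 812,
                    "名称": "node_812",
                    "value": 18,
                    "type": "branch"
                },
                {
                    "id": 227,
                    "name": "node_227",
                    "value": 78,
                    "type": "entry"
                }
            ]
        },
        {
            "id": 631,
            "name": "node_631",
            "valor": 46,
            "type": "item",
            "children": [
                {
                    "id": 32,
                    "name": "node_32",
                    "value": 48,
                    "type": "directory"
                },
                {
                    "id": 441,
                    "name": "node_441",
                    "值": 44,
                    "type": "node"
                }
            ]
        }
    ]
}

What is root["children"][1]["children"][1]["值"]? 44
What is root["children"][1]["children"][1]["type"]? "node"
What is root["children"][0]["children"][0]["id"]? 812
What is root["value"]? 99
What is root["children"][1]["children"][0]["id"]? 32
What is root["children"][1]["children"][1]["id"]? 441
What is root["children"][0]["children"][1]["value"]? 78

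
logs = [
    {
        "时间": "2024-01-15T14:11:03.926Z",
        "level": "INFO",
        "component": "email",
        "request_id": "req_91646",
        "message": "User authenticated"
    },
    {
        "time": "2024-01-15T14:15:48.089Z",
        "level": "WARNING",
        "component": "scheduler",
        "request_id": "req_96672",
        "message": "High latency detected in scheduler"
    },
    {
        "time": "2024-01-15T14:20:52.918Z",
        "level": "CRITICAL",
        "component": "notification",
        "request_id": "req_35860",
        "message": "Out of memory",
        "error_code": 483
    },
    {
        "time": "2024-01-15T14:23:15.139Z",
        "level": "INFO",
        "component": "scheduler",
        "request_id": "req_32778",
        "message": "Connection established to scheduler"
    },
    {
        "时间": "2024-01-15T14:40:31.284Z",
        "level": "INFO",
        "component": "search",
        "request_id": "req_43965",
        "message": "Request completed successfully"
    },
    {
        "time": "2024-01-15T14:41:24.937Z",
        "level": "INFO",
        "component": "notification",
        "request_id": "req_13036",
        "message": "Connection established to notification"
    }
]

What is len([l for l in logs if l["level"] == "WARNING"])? 1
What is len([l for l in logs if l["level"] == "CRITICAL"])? 1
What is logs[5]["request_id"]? "req_13036"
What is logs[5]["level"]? "INFO"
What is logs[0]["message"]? "User authenticated"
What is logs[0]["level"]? "INFO"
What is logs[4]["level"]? "INFO"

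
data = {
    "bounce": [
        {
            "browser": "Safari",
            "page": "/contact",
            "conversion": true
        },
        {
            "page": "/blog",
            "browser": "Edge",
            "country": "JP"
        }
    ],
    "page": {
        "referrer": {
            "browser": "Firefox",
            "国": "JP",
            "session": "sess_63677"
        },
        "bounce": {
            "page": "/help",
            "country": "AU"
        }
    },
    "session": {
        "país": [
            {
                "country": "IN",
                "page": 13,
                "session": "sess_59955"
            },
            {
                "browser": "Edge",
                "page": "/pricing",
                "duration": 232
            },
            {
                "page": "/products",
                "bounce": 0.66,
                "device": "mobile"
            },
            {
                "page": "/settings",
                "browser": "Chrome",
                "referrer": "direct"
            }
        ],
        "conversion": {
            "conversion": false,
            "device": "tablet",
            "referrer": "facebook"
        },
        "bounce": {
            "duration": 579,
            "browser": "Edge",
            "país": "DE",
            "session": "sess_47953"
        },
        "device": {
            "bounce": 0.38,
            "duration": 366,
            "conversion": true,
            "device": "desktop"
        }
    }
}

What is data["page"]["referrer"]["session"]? "sess_63677"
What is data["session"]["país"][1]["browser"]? "Edge"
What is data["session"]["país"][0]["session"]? "sess_59955"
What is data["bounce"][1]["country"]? "JP"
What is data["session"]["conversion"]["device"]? "tablet"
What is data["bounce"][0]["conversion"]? True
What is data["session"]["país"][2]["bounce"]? 0.66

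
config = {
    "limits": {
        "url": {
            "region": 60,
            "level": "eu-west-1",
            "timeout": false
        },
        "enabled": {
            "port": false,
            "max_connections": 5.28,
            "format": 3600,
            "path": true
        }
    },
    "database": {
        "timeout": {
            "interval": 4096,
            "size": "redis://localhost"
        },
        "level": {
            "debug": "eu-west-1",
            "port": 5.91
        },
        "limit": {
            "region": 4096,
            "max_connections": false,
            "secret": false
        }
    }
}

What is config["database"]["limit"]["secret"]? False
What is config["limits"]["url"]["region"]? 60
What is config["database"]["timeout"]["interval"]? 4096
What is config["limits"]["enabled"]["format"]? 3600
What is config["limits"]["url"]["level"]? "eu-west-1"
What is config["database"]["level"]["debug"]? "eu-west-1"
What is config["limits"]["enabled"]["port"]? False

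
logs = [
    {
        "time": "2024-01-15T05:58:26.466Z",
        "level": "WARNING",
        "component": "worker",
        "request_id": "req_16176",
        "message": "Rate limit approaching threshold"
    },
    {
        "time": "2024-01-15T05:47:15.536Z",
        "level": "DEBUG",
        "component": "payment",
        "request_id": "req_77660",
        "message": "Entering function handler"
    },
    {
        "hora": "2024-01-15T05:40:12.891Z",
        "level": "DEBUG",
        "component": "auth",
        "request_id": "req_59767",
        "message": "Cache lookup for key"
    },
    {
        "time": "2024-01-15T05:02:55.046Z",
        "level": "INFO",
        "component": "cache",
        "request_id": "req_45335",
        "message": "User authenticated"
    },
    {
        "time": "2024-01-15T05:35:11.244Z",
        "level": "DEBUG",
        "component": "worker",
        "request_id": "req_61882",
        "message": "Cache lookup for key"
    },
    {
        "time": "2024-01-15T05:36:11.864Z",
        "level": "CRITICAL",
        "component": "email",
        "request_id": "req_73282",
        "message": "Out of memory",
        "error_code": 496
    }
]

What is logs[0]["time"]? "2024-01-15T05:58:26.466Z"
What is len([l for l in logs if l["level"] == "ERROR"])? 0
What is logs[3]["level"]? "INFO"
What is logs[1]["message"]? "Entering function handler"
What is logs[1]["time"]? "2024-01-15T05:47:15.536Z"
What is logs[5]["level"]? "CRITICAL"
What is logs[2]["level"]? "DEBUG"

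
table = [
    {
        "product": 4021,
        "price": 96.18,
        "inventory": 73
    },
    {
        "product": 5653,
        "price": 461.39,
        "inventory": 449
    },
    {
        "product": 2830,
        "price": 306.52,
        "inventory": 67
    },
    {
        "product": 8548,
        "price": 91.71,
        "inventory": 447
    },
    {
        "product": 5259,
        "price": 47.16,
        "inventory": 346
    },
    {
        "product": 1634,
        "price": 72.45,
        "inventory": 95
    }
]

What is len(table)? 6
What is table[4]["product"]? 5259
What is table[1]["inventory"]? 449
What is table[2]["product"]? 2830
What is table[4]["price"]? 47.16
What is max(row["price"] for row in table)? 461.39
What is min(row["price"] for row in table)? 47.16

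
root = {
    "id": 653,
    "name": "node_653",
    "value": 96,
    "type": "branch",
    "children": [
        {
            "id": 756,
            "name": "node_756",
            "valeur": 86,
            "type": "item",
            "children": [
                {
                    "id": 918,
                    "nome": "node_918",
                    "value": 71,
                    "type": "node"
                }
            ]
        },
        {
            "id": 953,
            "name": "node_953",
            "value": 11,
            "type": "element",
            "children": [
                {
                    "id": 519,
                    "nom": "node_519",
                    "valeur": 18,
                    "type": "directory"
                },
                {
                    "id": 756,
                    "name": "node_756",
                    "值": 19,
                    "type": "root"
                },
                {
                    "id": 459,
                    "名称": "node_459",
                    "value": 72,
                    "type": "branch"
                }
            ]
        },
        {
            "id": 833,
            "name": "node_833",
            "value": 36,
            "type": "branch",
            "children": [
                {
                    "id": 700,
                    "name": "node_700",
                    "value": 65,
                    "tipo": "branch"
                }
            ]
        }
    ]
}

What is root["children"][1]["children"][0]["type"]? "directory"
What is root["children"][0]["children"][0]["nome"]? "node_918"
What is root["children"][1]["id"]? 953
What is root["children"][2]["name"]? "node_833"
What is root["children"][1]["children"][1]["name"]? "node_756"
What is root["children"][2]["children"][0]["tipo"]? "branch"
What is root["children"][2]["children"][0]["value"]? 65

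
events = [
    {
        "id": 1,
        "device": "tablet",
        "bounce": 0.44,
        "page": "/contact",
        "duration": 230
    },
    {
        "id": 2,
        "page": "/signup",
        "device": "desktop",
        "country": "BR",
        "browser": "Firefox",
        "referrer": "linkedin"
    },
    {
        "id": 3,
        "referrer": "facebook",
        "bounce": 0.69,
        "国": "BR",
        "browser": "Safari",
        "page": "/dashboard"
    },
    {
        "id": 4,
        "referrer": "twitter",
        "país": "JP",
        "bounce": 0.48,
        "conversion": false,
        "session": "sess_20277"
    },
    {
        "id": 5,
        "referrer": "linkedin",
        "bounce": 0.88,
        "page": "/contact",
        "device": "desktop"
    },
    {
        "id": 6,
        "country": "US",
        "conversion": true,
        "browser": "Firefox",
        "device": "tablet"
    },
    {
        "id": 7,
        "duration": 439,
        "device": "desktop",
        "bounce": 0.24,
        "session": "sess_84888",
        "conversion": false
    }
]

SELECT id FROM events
[1, 2, 3, 4, 5, 6, 7]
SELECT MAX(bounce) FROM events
0.88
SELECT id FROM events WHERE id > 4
[5, 6, 7]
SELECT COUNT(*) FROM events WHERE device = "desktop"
3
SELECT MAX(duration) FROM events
439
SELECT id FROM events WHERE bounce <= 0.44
[1, 7]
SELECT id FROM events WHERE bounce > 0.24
[1, 3, 4, 5]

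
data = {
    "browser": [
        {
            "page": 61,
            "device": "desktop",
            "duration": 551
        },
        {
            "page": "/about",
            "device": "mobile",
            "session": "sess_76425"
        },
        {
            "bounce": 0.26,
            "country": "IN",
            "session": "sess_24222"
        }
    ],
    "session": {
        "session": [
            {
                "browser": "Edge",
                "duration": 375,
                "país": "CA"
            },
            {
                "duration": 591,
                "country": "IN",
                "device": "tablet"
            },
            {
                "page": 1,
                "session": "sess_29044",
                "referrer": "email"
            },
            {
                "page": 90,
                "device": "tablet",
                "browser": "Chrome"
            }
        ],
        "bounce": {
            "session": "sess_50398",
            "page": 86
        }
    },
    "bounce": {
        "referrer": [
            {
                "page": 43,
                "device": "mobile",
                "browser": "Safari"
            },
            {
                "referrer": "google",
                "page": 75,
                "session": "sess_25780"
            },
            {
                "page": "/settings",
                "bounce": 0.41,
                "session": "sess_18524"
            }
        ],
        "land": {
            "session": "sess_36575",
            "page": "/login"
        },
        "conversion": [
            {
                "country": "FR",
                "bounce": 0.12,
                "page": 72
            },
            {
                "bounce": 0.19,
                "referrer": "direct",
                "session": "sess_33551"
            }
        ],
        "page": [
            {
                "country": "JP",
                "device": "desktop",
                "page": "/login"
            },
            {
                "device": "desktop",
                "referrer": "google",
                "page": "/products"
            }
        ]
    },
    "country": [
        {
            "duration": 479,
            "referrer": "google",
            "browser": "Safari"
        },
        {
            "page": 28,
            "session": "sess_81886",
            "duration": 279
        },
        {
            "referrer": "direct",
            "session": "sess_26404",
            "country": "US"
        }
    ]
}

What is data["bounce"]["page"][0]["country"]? "JP"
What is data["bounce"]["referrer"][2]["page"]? "/settings"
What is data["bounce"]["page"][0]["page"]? "/login"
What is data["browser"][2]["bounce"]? 0.26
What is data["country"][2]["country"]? "US"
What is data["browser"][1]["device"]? "mobile"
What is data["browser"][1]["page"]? "/about"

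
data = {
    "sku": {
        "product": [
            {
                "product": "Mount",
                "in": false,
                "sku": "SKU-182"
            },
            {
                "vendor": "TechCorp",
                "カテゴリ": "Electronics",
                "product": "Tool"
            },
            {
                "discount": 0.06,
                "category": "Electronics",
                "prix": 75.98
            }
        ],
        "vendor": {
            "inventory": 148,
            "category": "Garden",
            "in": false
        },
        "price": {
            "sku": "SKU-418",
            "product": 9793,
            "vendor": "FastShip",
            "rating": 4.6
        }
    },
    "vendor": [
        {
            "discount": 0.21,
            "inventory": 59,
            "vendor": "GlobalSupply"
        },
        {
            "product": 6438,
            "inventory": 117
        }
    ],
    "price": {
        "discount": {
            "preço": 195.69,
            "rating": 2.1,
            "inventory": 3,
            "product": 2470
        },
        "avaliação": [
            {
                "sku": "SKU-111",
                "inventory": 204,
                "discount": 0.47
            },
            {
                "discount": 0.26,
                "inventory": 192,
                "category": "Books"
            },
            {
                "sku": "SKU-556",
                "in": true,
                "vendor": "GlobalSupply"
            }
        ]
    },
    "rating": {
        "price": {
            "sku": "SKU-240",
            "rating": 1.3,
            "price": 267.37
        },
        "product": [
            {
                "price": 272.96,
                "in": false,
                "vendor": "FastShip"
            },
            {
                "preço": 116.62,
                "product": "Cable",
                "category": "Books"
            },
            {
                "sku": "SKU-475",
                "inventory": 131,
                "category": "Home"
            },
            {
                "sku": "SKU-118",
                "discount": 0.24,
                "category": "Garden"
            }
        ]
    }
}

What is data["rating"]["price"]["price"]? 267.37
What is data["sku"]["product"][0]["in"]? False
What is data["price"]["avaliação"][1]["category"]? "Books"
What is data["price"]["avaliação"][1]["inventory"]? 192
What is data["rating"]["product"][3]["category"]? "Garden"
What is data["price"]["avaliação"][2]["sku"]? "SKU-556"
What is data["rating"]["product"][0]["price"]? 272.96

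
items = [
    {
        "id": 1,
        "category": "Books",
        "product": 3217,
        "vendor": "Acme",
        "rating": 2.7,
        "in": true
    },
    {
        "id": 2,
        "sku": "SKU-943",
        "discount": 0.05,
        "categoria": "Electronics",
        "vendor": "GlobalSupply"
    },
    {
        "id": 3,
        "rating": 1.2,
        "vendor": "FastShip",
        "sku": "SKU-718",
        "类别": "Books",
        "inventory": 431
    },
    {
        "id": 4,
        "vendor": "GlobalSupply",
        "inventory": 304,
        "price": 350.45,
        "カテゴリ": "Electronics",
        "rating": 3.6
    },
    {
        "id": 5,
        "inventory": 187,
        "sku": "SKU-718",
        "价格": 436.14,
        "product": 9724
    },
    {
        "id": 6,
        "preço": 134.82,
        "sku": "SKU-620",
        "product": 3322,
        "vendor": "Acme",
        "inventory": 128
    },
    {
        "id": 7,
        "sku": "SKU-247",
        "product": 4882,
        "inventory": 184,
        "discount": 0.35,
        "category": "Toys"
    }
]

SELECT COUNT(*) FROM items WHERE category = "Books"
1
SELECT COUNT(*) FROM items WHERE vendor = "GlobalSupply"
2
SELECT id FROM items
[1, 2, 3, 4, 5, 6, 7]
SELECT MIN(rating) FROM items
1.2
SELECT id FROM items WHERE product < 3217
[]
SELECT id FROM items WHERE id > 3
[4, 5, 6, 7]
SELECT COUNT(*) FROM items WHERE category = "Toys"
1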